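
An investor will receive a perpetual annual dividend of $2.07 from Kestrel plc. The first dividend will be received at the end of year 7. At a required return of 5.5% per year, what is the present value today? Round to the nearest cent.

$27.30

Value at end of year 6: C / r = $2.07 / 0.055 = $37.6364
Discount to today: PV = $37.6364 / (1 + 0.055)^6 = $37.6364 / 1.378843 = $27.30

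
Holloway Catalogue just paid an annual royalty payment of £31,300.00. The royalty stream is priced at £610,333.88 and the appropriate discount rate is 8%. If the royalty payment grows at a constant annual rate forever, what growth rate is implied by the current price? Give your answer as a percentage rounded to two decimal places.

2.73%

P = D₀(1+g)/(r−g) ⇒ P(r−g) = D₀(1+g) ⇒ g(P+D₀) = P·r − D₀
g = (P·r − D₀)/(P + D₀) = (£610,333.88×0.08 − £31,300.00) / (£610,333.88 + £31,300.00) = 0.027316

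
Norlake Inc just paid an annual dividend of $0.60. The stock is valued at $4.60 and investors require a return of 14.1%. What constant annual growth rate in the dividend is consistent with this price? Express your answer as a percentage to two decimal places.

0.93%

P = D₀(1+g)/(r−g) ⇒ P(r−g) = D₀(1+g) ⇒ g(P+D₀) = P·r − D₀
g = (P·r − D₀)/(P + D₀) = ($4.60×0.141 − $0.60) / ($4.60 + $0.60) = 0.009346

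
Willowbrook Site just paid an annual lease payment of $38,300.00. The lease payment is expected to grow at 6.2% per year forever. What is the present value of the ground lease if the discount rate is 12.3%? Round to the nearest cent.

D₁ = D₀ × (1 + g) = $38,300.00 × 1.062 = $40,674.6000
Growing perpetuity: P = D₁ / (r − g) = $40,674.6000 / (0.123 − 0.062) = $666,796.72

$666796.72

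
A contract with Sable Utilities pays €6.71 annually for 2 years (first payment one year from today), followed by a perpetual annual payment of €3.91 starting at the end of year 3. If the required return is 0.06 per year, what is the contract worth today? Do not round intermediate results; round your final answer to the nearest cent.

PV of 2-year annuity: €6.71 × [1 − (1+0.06)^−2] / 0.06 = 12.30206
Perpetuity value at year 2: €3.91 / 0.06 = 65.16667
PV of perpetuity: 65.16667 / (1+0.06)^2 = 57.99810
Total PV = 12.30206 + 57.99810 = 70.30017

€70.30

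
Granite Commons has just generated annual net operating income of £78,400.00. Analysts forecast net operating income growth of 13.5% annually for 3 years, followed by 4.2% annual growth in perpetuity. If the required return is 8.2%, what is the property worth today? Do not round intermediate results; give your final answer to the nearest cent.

D_1 = 88984.00000
D_2 = 100996.84000
D_3 = 114631.41340
Terminal value at year 3: TV = D_3×(1+g_2)/(r−g_2) = 119445.93276/0.04 = 2986148.31907
P_0 = D_1/(1+r)^1 + D_2/(1+r)^2 + D_3/(1+r)^3 + TV/(1+r)^3
    = 82240.29575 + 86268.70210 + 90494.43335 + 2357379.98880 = 2616383.42000

£2616383.42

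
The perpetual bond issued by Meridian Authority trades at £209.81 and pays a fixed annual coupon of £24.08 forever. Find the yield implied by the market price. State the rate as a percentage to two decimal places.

P = C/r ⇒ r = C/P = £24.08/£209.81 = 0.114771

11.48%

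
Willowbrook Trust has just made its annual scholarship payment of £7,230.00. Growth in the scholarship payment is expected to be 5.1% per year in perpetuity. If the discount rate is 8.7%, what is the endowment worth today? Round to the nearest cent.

D₁ = D₀ × (1 + g) = £7,230.00 × 1.051 = £7,598.7300
Growing perpetuity: P = D₁ / (r − g) = £7,598.7300 / (0.087 − 0.051) = £211,075.83

£211075.83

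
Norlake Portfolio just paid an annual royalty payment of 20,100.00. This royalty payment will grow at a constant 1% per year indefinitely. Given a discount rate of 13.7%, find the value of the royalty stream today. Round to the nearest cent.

D₁ = D₀ × (1 + g) = 20,100.00 × 1.01 = 20,301.0000
Growing perpetuity: P = D₁ / (r − g) = 20,301.0000 / (0.137 − 0.01) = 159,850.39

159850.39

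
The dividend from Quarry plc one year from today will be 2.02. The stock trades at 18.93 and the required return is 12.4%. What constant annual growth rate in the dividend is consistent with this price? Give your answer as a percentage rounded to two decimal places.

1.73%

P = D₁/(r−g) ⇒ g = r − D₁/P = 0.124 − 2.02/18.93 = 0.017291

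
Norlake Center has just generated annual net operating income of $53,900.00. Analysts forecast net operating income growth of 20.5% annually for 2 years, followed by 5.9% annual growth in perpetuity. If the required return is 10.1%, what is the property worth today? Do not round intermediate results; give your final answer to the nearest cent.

D_1 = 64949.50000
D_2 = 78264.14750
Terminal value at year 2: TV = D_2×(1+g_2)/(r−g_2) = 82881.73220/0.042 = 1973374.57625
P_0 = D_1/(1+r)^1 + D_2/(1+r)^2 + TV/(1+r)^2
    = 58991.37148 + 64563.67178 + 1627926.86712 = 1751481.91038

$1751481.91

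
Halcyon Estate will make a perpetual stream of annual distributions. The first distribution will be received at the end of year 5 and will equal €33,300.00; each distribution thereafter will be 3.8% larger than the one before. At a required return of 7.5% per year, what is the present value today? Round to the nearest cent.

Value at end of year 4: C₁ / (r − g) = €33,300.00 / (0.075 − 0.038) = €900,000.0000
Discount to today: PV = €900,000.0000 / (1 + 0.075)^4 = €900,000.0000 / 1.335469 = €673,920.48

€673920.48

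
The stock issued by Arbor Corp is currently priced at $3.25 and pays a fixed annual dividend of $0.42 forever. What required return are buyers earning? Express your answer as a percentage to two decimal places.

P = C/r ⇒ r = C/P = $0.42/$3.25 = 0.129231

12.92%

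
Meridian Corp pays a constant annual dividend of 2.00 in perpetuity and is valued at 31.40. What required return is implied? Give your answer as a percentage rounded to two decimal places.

P = C/r ⇒ r = C/P = 2.00/31.40 = 0.063694

6.37%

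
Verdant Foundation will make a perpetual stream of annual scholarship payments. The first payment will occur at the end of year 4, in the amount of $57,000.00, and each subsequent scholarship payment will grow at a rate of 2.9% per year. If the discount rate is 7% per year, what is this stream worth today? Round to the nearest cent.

Value at end of year 3: C₁ / (r − g) = $57,000.00 / (0.07 − 0.029) = $1,390,243.9024
Discount to today: PV = $1,390,243.9024 / (1 + 0.07)^3 = $1,390,243.9024 / 1.225043 = $1,134,853.15

$1134853.15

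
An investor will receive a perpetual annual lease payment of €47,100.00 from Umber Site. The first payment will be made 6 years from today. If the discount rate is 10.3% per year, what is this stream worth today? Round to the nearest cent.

€280095.49

Value at end of year 5: C / r = €47,100.00 / 0.103 = €457,281.5534
Discount to today: PV = €457,281.5534 / (1 + 0.103)^5 = €457,281.5534 / 1.632592 = €280,095.49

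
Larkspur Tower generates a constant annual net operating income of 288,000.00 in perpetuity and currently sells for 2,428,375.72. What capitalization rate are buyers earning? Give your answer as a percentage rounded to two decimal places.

P = C/r ⇒ r = C/P = 288,000.00/2,428,375.72 = 0.118598

11.86%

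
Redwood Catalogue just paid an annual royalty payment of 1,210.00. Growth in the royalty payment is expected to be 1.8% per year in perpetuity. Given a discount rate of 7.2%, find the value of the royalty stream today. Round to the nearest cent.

D₁ = D₀ × (1 + g) = 1,210.00 × 1.018 = 1,231.7800
Growing perpetuity: P = D₁ / (r − g) = 1,231.7800 / (0.072 − 0.018) = 22,810.74

22810.74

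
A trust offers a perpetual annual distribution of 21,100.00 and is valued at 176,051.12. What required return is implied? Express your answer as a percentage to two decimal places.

11.99%

P = C/r ⇒ r = C/P = 21,100.00/176,051.12 = 0.119852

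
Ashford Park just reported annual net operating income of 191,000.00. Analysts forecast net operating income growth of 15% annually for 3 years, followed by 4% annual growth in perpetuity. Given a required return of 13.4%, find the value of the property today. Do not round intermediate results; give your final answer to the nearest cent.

D_1 = 219650.00000
D_2 = 252597.50000
D_3 = 290487.12500
Terminal value at year 3: TV = D_3×(1+g_2)/(r−g_2) = 302106.61000/0.094 = 3213900.10638
P_0 = D_1/(1+r)^1 + D_2/(1+r)^2 + D_3/(1+r)^3 + TV/(1+r)^3
    = 193694.88536 + 196427.79380 + 199199.26179 + 2203906.72615 = 2793228.66710

2793228.67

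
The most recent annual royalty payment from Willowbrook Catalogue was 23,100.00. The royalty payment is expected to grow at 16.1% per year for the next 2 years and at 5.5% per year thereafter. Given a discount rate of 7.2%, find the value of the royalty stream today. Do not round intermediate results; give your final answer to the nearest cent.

1733587.57

D_1 = 26819.10000
D_2 = 31136.97510
Terminal value at year 2: TV = D_2×(1+g_2)/(r−g_2) = 32849.50873/0.017 = 1932324.04297
P_0 = D_1/(1+r)^1 + D_2/(1+r)^2 + TV/(1+r)^2
    = 25017.81716 + 27094.85609 + 1681474.89259 = 1733587.56585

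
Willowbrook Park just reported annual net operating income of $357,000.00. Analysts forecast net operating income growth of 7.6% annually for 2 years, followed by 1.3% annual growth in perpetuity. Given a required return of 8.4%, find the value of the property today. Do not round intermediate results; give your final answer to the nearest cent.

$5724746.69

D_1 = 384132.00000
D_2 = 413326.03200
Terminal value at year 2: TV = D_2×(1+g_2)/(r−g_2) = 418699.27042/0.071 = 5897172.82276
P_0 = D_1/(1+r)^1 + D_2/(1+r)^2 + TV/(1+r)^2
    = 354365.31365 + 351750.07149 + 5018631.30162 = 5724746.68676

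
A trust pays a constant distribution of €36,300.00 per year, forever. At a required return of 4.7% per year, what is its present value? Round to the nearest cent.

Level perpetuity: PV = C / r = €36,300.00 / 0.047 = €772,340.43

€772340.43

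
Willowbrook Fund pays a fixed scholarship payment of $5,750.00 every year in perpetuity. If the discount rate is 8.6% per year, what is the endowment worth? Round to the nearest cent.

$66860.47

Level perpetuity: PV = C / r = $5,750.00 / 0.086 = $66,860.47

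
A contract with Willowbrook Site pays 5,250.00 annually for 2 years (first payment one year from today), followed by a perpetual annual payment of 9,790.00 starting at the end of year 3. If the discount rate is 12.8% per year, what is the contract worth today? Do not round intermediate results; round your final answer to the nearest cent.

PV of 2-year annuity: 5,250.00 × [1 − (1+0.128)^−2] / 0.128 = 8780.36819
Perpetuity value at year 2: 9,790.00 / 0.128 = 76484.37500
PV of perpetuity: 76484.37500 / (1+0.128)^2 = 60111.07889
Total PV = 8780.36819 + 60111.07889 = 68891.44708

68891.45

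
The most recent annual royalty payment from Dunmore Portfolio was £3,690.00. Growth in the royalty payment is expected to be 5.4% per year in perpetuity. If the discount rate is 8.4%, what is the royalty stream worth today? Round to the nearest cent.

£129642.00

D₁ = D₀ × (1 + g) = £3,690.00 × 1.054 = £3,889.2600
Growing perpetuity: P = D₁ / (r − g) = £3,889.2600 / (0.084 − 0.054) = £129,642.00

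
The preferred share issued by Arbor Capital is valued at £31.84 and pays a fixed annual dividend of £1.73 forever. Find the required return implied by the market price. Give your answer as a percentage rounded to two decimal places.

5.43%

P = C/r ⇒ r = C/P = £1.73/£31.84 = 0.054334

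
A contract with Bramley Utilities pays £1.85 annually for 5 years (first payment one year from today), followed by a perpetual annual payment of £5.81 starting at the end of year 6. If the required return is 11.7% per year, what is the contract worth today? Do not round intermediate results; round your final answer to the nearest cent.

PV of 5-year annuity: £1.85 × [1 − (1+0.117)^−5] / 0.117 = 6.71870
Perpetuity value at year 5: £5.81 / 0.117 = 49.65812
PV of perpetuity: 49.65812 / (1+0.117)^5 = 28.55778
Total PV = 6.71870 + 28.55778 = 35.27648

£35.28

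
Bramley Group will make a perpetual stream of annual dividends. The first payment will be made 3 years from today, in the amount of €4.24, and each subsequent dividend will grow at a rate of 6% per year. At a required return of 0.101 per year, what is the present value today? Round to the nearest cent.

€85.31

Value at end of year 2: C₁ / (r − g) = €4.24 / (0.101 − 0.06) = €103.4146
Discount to today: PV = €103.4146 / (1 + 0.101)^2 = €103.4146 / 1.212201 = €85.31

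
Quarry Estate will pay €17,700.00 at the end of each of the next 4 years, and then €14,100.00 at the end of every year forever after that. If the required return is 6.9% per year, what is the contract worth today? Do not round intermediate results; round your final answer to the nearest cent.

PV of 4-year annuity: €17,700.00 × [1 − (1+0.069)^−4] / 0.069 = 60089.23423
Perpetuity value at year 4: €14,100.00 / 0.069 = 204347.82609
PV of perpetuity: 204347.82609 / (1+0.069)^4 = 156480.13102
Total PV = 60089.23423 + 156480.13102 = 216569.36525

€216569.37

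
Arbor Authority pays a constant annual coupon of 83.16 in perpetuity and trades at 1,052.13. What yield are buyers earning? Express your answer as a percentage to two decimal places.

P = C/r ⇒ r = C/P = 83.16/1,052.13 = 0.079040

7.90%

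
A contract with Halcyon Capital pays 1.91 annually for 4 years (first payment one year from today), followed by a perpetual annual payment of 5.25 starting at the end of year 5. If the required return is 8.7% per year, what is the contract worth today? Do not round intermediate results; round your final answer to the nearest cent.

PV of 4-year annuity: 1.91 × [1 − (1+0.087)^−4] / 0.087 = 6.22883
Perpetuity value at year 4: 5.25 / 0.087 = 60.34483
PV of perpetuity: 60.34483 / (1+0.087)^4 = 43.22369
Total PV = 6.22883 + 43.22369 = 49.45253

49.45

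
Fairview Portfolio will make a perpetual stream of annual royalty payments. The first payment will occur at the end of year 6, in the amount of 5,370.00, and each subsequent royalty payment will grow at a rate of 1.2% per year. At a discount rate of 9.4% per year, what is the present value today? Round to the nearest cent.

41790.14

Value at end of year 5: C₁ / (r − g) = 5,370.00 / (0.094 − 0.012) = 65,487.8049
Discount to today: PV = 65,487.8049 / (1 + 0.094)^5 = 65,487.8049 / 1.567064 = 41,790.14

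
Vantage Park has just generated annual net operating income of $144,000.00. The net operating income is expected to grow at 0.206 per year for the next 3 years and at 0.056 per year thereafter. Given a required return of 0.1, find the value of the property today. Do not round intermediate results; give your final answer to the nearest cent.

$5075203.19

D_1 = 173664.00000
D_2 = 209438.78400
D_3 = 252583.17350
Terminal value at year 3: TV = D_3×(1+g_2)/(r−g_2) = 266727.83122/0.044 = 6061996.16410
P_0 = D_1/(1+r)^1 + D_2/(1+r)^2 + D_3/(1+r)^3 + TV/(1+r)^3
    = 157876.36364 + 173089.90413 + 189769.47671 + 4554467.44109 = 5075203.18557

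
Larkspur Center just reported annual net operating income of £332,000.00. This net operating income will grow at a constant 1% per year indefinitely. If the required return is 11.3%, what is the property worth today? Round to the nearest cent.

D₁ = D₀ × (1 + g) = £332,000.00 × 1.01 = £335,320.0000
Growing perpetuity: P = D₁ / (r − g) = £335,320.0000 / (0.113 − 0.01) = £3,255,533.98

£3255533.98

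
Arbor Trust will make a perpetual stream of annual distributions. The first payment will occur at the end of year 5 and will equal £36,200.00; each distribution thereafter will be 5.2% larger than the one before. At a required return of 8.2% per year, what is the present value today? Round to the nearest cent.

£880396.43

Value at end of year 4: C₁ / (r − g) = £36,200.00 / (0.082 − 0.052) = £1,206,666.6667
Discount to today: PV = £1,206,666.6667 / (1 + 0.082)^4 = £1,206,666.6667 / 1.370595 = £880,396.43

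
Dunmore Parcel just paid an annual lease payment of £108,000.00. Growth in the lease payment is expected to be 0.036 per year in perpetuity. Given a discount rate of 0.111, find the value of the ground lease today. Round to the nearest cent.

£1491840.00

D₁ = D₀ × (1 + g) = £108,000.00 × 1.036 = £111,888.0000
Growing perpetuity: P = D₁ / (r − g) = £111,888.0000 / (0.111 − 0.036) = £1,491,840.00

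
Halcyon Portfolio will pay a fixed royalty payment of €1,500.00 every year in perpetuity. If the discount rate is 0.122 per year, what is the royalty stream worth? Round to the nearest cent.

€12295.08

Level perpetuity: PV = C / r = €1,500.00 / 0.122 = €12,295.08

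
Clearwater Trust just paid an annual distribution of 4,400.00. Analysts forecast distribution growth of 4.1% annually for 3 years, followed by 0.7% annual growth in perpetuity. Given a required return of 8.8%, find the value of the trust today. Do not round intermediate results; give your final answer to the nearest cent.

60006.07

D_1 = 4580.40000
D_2 = 4768.19640
D_3 = 4963.69245
Terminal value at year 3: TV = D_3×(1+g_2)/(r−g_2) = 4998.43830/0.081 = 61709.11481
P_0 = D_1/(1+r)^1 + D_2/(1+r)^2 + D_3/(1+r)^3 + TV/(1+r)^3
    = 4209.92647 + 4028.06384 + 3854.05740 + 47914.02229 = 60006.07001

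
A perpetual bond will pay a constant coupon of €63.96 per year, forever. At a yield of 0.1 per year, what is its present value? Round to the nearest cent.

Level perpetuity: PV = C / r = €63.96 / 0.1 = €639.60

€639.60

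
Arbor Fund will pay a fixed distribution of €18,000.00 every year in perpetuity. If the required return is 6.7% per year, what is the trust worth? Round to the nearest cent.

€268656.72

Level perpetuity: PV = C / r = €18,000.00 / 0.067 = €268,656.72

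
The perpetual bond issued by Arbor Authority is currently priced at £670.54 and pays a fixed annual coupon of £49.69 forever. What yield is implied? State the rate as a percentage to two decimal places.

P = C/r ⇒ r = C/P = £49.69/£670.54 = 0.074104

7.41%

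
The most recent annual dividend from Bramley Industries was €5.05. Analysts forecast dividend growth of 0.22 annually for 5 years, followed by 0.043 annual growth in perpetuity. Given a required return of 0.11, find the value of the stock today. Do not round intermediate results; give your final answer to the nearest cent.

D_1 = 6.16100
D_2 = 7.51642
D_3 = 9.17003
D_4 = 11.18744
D_5 = 13.64868
Terminal value at year 5: TV = D_5×(1+g_2)/(r−g_2) = 14.23557/0.067 = 212.47118
P_0 = D_1/(1+r)^1 + D_2/(1+r)^2 + D_3/(1+r)^3 + D_4/(1+r)^4 + D_5/(1+r)^5 + TV/(1+r)^5
    = 5.55045 + 6.10050 + 6.70505 + 7.36951 + 8.09983 + 126.09131 = 159.91664

€159.92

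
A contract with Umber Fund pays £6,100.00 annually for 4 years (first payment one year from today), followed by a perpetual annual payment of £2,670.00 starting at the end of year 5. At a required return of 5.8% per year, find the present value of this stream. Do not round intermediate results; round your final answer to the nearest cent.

PV of 4-year annuity: £6,100.00 × [1 − (1+0.058)^−4] / 0.058 = 21234.30679
Perpetuity value at year 4: £2,670.00 / 0.058 = 46034.48276
PV of perpetuity: 46034.48276 / (1+0.058)^4 = 36740.12225
Total PV = 21234.30679 + 36740.12225 = 57974.42904

£57974.43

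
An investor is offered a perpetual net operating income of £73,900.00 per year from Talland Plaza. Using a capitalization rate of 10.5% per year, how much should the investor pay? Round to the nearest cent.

Level perpetuity: PV = C / r = £73,900.00 / 0.105 = £703,809.52

£703809.52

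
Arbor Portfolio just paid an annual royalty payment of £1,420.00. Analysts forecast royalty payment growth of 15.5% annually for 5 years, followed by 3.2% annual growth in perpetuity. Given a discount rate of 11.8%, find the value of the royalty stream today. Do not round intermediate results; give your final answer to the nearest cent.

£27889.40

D_1 = 1640.10000
D_2 = 1894.31550
D_3 = 2187.93440
D_4 = 2527.06423
D_5 = 2918.75919
Terminal value at year 5: TV = D_5×(1+g_2)/(r−g_2) = 3012.15949/0.086 = 35025.11030
P_0 = D_1/(1+r)^1 + D_2/(1+r)^2 + D_3/(1+r)^3 + D_4/(1+r)^4 + D_5/(1+r)^5 + TV/(1+r)^5
    = 1466.99463 + 1515.54455 + 1565.70121 + 1617.51779 + 1671.04924 + 20052.59091 = 27889.39833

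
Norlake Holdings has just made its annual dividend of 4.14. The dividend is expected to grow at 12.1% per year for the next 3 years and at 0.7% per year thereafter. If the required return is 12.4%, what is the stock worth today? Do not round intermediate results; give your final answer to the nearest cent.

47.70

D_1 = 4.64094
D_2 = 5.20249
D_3 = 5.83200
Terminal value at year 3: TV = D_3×(1+g_2)/(r−g_2) = 5.87282/0.117 = 50.19504
P_0 = D_1/(1+r)^1 + D_2/(1+r)^2 + D_3/(1+r)^3 + TV/(1+r)^3
    = 4.12895 + 4.11793 + 4.10694 + 35.34776 = 47.70158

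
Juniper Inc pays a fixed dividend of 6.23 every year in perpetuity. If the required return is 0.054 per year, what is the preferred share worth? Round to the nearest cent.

Level perpetuity: PV = C / r = 6.23 / 0.054 = 115.37

115.37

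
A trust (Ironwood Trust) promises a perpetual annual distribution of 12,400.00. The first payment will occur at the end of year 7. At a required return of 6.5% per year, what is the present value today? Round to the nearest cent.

130740.66

Value at end of year 6: C / r = 12,400.00 / 0.065 = 190,769.2308
Discount to today: PV = 190,769.2308 / (1 + 0.065)^6 = 190,769.2308 / 1.459142 = 130,740.66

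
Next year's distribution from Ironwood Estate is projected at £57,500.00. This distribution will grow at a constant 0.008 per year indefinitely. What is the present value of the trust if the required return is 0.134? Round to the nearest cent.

£456349.21

Growing perpetuity: P = D₁ / (r − g) = £57,500.0000 / (0.134 − 0.008) = £456,349.21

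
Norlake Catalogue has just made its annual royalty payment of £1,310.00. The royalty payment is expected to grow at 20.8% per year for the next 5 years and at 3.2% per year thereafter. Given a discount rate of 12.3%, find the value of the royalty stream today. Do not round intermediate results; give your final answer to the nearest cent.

£29592.83

D_1 = 1582.48000
D_2 = 1911.63584
D_3 = 2309.25609
D_4 = 2789.58136
D_5 = 3369.81429
Terminal value at year 5: TV = D_5×(1+g_2)/(r−g_2) = 3477.64834/0.091 = 38215.91586
P_0 = D_1/(1+r)^1 + D_2/(1+r)^2 + D_3/(1+r)^3 + D_4/(1+r)^4 + D_5/(1+r)^5 + TV/(1+r)^5
    = 1409.15405 + 1515.81308 + 1630.54515 + 1753.96130 + 1886.71884 + 21396.63562 = 29592.82805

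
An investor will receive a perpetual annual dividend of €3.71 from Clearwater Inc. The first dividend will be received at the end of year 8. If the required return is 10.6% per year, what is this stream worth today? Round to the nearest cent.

€17.29

Value at end of year 7: C / r = €3.71 / 0.106 = €35.0000
Discount to today: PV = €35.0000 / (1 + 0.106)^7 = €35.0000 / 2.024351 = €17.29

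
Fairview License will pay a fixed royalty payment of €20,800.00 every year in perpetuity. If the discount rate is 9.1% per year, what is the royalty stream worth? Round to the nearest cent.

Level perpetuity: PV = C / r = €20,800.00 / 0.091 = €228,571.43

€228571.43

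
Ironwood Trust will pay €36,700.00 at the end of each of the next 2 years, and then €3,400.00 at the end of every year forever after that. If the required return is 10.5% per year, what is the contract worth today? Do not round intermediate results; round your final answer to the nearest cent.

PV of 2-year annuity: €36,700.00 × [1 − (1+0.105)^−2] / 0.105 = 63269.38433
Perpetuity value at year 2: €3,400.00 / 0.105 = 32380.95238
PV of perpetuity: 32380.95238 / (1+0.105)^2 = 26519.48353
Total PV = 63269.38433 + 26519.48353 = 89788.86786

€89788.87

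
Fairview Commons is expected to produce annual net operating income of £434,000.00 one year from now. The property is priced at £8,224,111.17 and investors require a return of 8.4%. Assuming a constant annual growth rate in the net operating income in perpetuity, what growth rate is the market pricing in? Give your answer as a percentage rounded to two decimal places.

P = D₁/(r−g) ⇒ g = r − D₁/P = 0.084 − £434,000.00/£8,224,111.17 = 0.031228

3.12%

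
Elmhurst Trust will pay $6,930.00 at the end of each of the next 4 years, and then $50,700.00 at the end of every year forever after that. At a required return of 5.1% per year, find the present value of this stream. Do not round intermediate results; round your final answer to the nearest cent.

$839271.25

PV of 4-year annuity: $6,930.00 × [1 − (1+0.051)^−4] / 0.051 = 24516.46237
Perpetuity value at year 4: $50,700.00 / 0.051 = 994117.64706
PV of perpetuity: 994117.64706 / (1+0.051)^4 = 814754.78387
Total PV = 24516.46237 + 814754.78387 = 839271.24623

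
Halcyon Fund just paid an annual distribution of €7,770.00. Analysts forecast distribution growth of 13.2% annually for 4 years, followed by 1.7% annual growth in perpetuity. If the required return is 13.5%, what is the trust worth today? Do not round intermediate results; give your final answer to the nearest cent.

D_1 = 8795.64000
D_2 = 9956.66448
D_3 = 11270.94419
D_4 = 12758.70882
Terminal value at year 4: TV = D_4×(1+g_2)/(r−g_2) = 12975.60687/0.118 = 109962.77012
P_0 = D_1/(1+r)^1 + D_2/(1+r)^2 + D_3/(1+r)^3 + D_4/(1+r)^4 + TV/(1+r)^4
    = 7749.46256 + 7728.97939 + 7708.55037 + 7688.17535 + 66261.64688 = 97136.81455

€97136.81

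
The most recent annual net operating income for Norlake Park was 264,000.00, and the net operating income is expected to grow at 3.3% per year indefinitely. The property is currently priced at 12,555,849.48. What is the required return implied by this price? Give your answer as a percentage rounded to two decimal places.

5.47%

D₁ = 264,000.00 × 1.033 = 272,712.0000
P = D₁/(r − g) ⇒ r = D₁/P + g = 272,712.0000/12,555,849.48 + 0.033 = 0.021720 + 0.033 = 0.054720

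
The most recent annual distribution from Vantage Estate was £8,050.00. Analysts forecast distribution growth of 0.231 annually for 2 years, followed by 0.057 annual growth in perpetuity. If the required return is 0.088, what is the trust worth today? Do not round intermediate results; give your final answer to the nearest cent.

D_1 = 9909.55000
D_2 = 12198.65605
Terminal value at year 2: TV = D_2×(1+g_2)/(r−g_2) = 12893.97944/0.031 = 415934.82080
P_0 = D_1/(1+r)^1 + D_2/(1+r)^2 + TV/(1+r)^2
    = 9108.04228 + 10305.14710 + 351372.27374 = 370785.46312

£370785.46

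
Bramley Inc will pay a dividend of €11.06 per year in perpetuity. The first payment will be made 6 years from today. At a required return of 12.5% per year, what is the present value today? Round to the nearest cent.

Value at end of year 5: C / r = €11.06 / 0.125 = €88.4800
Discount to today: PV = €88.4800 / (1 + 0.125)^5 = €88.4800 / 1.802032 = €49.10

€49.10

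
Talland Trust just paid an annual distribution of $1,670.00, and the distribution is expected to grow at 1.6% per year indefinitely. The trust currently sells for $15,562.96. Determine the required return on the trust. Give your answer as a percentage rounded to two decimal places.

D₁ = $1,670.00 × 1.016 = $1,696.7200
P = D₁/(r − g) ⇒ r = D₁/P + g = $1,696.7200/$15,562.96 + 0.016 = 0.109023 + 0.016 = 0.125023

12.50%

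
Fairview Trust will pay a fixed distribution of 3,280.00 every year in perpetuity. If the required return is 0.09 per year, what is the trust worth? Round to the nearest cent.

36444.44

Level perpetuity: PV = C / r = 3,280.00 / 0.09 = 36,444.44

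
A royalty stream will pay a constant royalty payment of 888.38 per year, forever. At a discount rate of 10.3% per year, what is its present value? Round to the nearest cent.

8625.05

Level perpetuity: PV = C / r = 888.38 / 0.103 = 8,625.05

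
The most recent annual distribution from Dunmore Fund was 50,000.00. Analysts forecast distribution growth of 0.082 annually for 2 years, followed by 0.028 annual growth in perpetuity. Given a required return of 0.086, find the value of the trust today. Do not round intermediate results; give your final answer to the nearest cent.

D_1 = 54100.00000
D_2 = 58536.20000
Terminal value at year 2: TV = D_2×(1+g_2)/(r−g_2) = 60175.21360/0.058 = 1037503.68276
P_0 = D_1/(1+r)^1 + D_2/(1+r)^2 + TV/(1+r)^2
    = 49815.83794 + 49632.35419 + 879690.69147 = 979138.88360

979138.88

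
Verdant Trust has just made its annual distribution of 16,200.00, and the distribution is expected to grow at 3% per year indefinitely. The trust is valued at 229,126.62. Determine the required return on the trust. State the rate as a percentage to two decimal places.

D₁ = 16,200.00 × 1.03 = 16,686.0000
P = D₁/(r − g) ⇒ r = D₁/P + g = 16,686.0000/229,126.62 + 0.03 = 0.072824 + 0.03 = 0.102824

10.28%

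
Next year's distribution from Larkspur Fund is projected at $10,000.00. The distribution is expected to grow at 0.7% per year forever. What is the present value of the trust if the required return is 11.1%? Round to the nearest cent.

Growing perpetuity: P = D₁ / (r − g) = $10,000.0000 / (0.111 − 0.007) = $96,153.85

$96153.85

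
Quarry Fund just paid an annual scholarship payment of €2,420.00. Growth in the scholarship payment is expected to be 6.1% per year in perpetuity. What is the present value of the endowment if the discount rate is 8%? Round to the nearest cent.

D₁ = D₀ × (1 + g) = €2,420.00 × 1.061 = €2,567.6200
Growing perpetuity: P = D₁ / (r − g) = €2,567.6200 / (0.08 − 0.061) = €135,137.89

€135137.89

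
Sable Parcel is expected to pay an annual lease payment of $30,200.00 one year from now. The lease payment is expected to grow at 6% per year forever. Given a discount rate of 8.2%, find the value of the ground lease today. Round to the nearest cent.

Growing perpetuity: P = D₁ / (r − g) = $30,200.0000 / (0.082 − 0.06) = $1,372,727.27

$1372727.27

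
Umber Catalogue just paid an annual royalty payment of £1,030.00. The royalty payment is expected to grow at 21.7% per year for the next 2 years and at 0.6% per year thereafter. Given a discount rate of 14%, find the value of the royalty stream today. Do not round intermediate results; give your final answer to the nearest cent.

D_1 = 1253.51000
D_2 = 1525.52167
Terminal value at year 2: TV = D_2×(1+g_2)/(r−g_2) = 1534.67480/0.134 = 11452.79702
P_0 = D_1/(1+r)^1 + D_2/(1+r)^2 + TV/(1+r)^2
    = 1099.57018 + 1173.83939 + 8812.55541 = 11085.96498

£11085.96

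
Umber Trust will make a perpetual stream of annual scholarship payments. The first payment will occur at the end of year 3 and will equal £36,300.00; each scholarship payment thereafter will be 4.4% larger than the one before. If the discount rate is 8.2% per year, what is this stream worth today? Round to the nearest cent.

£815959.32

Value at end of year 2: C₁ / (r − g) = £36,300.00 / (0.082 − 0.044) = £955,263.1579
Discount to today: PV = £955,263.1579 / (1 + 0.082)^2 = £955,263.1579 / 1.170724 = £815,959.32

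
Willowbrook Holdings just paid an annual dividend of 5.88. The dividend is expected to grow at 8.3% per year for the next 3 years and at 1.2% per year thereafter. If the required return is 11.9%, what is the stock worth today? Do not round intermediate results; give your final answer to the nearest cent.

D_1 = 6.36804
D_2 = 6.89659
D_3 = 7.46900
Terminal value at year 3: TV = D_3×(1+g_2)/(r−g_2) = 7.55863/0.107 = 70.64142
P_0 = D_1/(1+r)^1 + D_2/(1+r)^2 + D_3/(1+r)^3 + TV/(1+r)^3
    = 5.69083 + 5.50775 + 5.33056 + 50.41609 = 66.94523

66.95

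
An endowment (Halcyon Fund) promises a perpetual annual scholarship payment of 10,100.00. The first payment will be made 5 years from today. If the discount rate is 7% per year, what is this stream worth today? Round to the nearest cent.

110074.88

Value at end of year 4: C / r = 10,100.00 / 0.07 = 144,285.7143
Discount to today: PV = 144,285.7143 / (1 + 0.07)^4 = 144,285.7143 / 1.310796 = 110,074.88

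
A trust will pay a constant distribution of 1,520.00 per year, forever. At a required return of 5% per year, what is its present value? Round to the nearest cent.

Level perpetuity: PV = C / r = 1,520.00 / 0.05 = 30,400.00

30400.00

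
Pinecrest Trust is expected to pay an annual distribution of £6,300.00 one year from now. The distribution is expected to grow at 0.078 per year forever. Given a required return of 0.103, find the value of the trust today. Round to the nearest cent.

£252000.00

Growing perpetuity: P = D₁ / (r − g) = £6,300.0000 / (0.103 − 0.078) = £252,000.00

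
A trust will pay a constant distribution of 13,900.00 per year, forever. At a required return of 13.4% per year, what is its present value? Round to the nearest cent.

103731.34

Level perpetuity: PV = C / r = 13,900.00 / 0.134 = 103,731.34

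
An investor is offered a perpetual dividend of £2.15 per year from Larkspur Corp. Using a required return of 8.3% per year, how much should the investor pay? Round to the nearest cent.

£25.90

Level perpetuity: PV = C / r = £2.15 / 0.083 = £25.90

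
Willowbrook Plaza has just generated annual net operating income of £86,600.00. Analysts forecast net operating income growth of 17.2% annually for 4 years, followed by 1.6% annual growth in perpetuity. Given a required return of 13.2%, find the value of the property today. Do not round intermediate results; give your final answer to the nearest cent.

£1249623.23

D_1 = 101495.20000
D_2 = 118952.37440
D_3 = 139412.18280
D_4 = 163391.07824
Terminal value at year 4: TV = D_4×(1+g_2)/(r−g_2) = 166005.33549/0.116 = 1431080.47836
P_0 = D_1/(1+r)^1 + D_2/(1+r)^2 + D_3/(1+r)^3 + D_4/(1+r)^4 + TV/(1+r)^4
    = 89660.07067 + 92828.27105 + 96108.42197 + 99504.47928 + 871521.99096 = 1249623.23393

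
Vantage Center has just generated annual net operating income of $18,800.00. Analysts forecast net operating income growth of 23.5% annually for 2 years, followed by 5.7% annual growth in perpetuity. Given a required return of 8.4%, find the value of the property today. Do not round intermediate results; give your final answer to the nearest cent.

D_1 = 23218.00000
D_2 = 28674.23000
Terminal value at year 2: TV = D_2×(1+g_2)/(r−g_2) = 30308.66111/0.027 = 1122543.00407
P_0 = D_1/(1+r)^1 + D_2/(1+r)^2 + TV/(1+r)^2
    = 21418.81919 + 24402.43699 + 955310.21847 = 1001131.47465

$1001131.47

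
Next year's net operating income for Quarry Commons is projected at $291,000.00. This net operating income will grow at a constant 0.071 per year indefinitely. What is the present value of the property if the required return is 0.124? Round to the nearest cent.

Growing perpetuity: P = D₁ / (r − g) = $291,000.0000 / (0.124 − 0.071) = $5,490,566.04

$5490566.04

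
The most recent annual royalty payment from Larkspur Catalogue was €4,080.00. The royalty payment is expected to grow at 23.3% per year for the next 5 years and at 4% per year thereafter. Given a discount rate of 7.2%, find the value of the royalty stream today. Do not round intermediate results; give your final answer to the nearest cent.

D_1 = 5030.64000
D_2 = 6202.77912
D_3 = 7648.02665
D_4 = 9430.01687
D_5 = 11627.21080
Terminal value at year 5: TV = D_5×(1+g_2)/(r−g_2) = 12092.29923/0.032 = 377884.35085
P_0 = D_1/(1+r)^1 + D_2/(1+r)^2 + D_3/(1+r)^3 + D_4/(1+r)^4 + D_5/(1+r)^5 + TV/(1+r)^5
    = 4692.76119 + 5397.55089 + 6208.19053 + 7140.57735 + 8212.99615 + 266922.37490 = 298574.45101

€298574.45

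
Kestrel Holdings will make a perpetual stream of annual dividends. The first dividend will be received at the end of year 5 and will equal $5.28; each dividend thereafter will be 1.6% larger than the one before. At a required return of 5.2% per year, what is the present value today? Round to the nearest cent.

$119.75

Value at end of year 4: C₁ / (r − g) = $5.28 / (0.052 − 0.016) = $146.6667
Discount to today: PV = $146.6667 / (1 + 0.052)^4 = $146.6667 / 1.224794 = $119.75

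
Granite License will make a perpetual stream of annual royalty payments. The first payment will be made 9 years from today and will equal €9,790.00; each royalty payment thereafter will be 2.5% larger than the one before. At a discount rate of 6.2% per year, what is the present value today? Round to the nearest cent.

€163525.25

Value at end of year 8: C₁ / (r − g) = €9,790.00 / (0.062 − 0.025) = €264,594.5946
Discount to today: PV = €264,594.5946 / (1 + 0.062)^8 = €264,594.5946 / 1.618066 = €163,525.25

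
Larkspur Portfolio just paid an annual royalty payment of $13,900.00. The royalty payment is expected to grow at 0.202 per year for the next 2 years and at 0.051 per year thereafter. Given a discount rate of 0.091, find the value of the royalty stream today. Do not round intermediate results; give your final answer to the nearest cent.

D_1 = 16707.80000
D_2 = 20082.77560
Terminal value at year 2: TV = D_2×(1+g_2)/(r−g_2) = 21106.99716/0.04 = 527674.92889
P_0 = D_1/(1+r)^1 + D_2/(1+r)^2 + TV/(1+r)^2
    = 15314.20715 + 16872.29789 + 443319.62695 = 475506.13199

$475506.13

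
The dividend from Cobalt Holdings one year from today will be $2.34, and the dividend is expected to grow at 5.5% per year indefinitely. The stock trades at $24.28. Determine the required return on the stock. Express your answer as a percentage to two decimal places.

P = D₁/(r − g) ⇒ r = D₁/P + g = $2.3400/$24.28 + 0.055 = 0.096376 + 0.055 = 0.151376

15.14%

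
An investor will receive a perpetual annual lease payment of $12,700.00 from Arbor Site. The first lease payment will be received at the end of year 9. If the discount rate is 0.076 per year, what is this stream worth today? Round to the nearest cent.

Value at end of year 8: C / r = $12,700.00 / 0.076 = $167,105.2632
Discount to today: PV = $167,105.2632 / (1 + 0.076)^8 = $167,105.2632 / 1.796794 = $93,001.93

$93001.93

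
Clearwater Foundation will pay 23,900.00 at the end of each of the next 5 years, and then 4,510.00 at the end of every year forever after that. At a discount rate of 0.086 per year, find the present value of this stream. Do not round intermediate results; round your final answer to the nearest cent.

128651.52

PV of 5-year annuity: 23,900.00 × [1 − (1+0.086)^−5] / 0.086 = 93935.57245
Perpetuity value at year 5: 4,510.00 / 0.086 = 52441.86047
PV of perpetuity: 52441.86047 / (1+0.086)^5 = 34715.94282
Total PV = 93935.57245 + 34715.94282 = 128651.51527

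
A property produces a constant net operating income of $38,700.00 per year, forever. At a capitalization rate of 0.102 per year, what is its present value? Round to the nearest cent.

$379411.76

Level perpetuity: PV = C / r = $38,700.00 / 0.102 = $379,411.76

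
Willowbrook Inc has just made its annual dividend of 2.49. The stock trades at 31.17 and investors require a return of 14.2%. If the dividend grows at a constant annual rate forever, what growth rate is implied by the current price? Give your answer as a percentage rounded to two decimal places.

P = D₀(1+g)/(r−g) ⇒ P(r−g) = D₀(1+g) ⇒ g(P+D₀) = P·r − D₀
g = (P·r − D₀)/(P + D₀) = (31.17×0.142 − 2.49) / (31.17 + 2.49) = 0.057520

5.75%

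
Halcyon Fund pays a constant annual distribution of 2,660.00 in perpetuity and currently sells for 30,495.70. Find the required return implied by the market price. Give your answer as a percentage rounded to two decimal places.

P = C/r ⇒ r = C/P = 2,660.00/30,495.70 = 0.087225

8.72%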